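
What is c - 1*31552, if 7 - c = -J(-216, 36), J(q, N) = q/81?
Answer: -94643/3 ≈ -31548.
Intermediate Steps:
J(q, N) = q/81 (J(q, N) = q*(1/81) = q/81)
c = 13/3 (c = 7 - (-1)*(1/81)*(-216) = 7 - (-1)*(-8)/3 = 7 - 1*8/3 = 7 - 8/3 = 13/3 ≈ 4.3333)
c - 1*31552 = 13/3 - 1*31552 = 13/3 - 31552 = -94643/3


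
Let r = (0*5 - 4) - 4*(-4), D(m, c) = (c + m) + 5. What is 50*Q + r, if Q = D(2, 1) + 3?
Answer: 562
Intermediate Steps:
D(m, c) = 5 + c + m
Q = 11 (Q = (5 + 1 + 2) + 3 = 8 + 3 = 11)
r = 12 (r = (0 - 4) + 16 = -4 + 16 = 12)
50*Q + r = 50*11 + 12 = 550 + 12 = 562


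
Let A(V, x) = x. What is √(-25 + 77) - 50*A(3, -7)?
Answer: 350 + 2*√13 ≈ 357.21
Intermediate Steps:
√(-25 + 77) - 50*A(3, -7) = √(-25 + 77) - 50*(-7) = √52 + 350 = 2*√13 + 350 = 350 + 2*√13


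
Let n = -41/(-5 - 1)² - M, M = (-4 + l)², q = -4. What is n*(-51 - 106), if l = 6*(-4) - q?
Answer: 3261989/36 ≈ 90611.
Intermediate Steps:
l = -20 (l = 6*(-4) - 1*(-4) = -24 + 4 = -20)
M = 576 (M = (-4 - 20)² = (-24)² = 576)
n = -20777/36 (n = -41/(-5 - 1)² - 1*576 = -41/((-6)²) - 576 = -41/36 - 576 = -20777/36 ≈ -577.14)
n*(-51 - 106) = -20777*(-51 - 106)/36 = -20777/36*(-157) = 3261989/36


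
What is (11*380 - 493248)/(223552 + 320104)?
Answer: -122267/135914 ≈ -0.89959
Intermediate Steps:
(11*380 - 493248)/(223552 + 320104) = (4180 - 493248)/543656 = -489068*1/543656 = -122267/135914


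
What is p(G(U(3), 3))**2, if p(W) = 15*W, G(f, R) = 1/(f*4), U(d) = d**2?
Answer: 25/144 ≈ 0.17361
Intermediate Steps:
G(f, R) = 1/(4*f) (G(f, R) = (1/4)/f = 1/(4*f))
p(G(U(3), 3))**2 = (15*(1/(4*(3**2))))**2 = (15*((1/4)/9))**2 = (15*((1/4)*(1/9)))**2 = (15*(1/36))**2 = (5/12)**2 = 25/144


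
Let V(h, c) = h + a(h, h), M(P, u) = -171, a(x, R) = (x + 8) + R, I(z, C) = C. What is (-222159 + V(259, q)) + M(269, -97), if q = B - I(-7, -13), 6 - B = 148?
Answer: -221545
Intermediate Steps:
a(x, R) = 8 + R + x (a(x, R) = (8 + x) + R = 8 + R + x)
B = -142 (B = 6 - 1*148 = 6 - 148 = -142)
q = -129 (q = -142 - 1*(-13) = -142 + 13 = -129)
V(h, c) = 8 + 3*h (V(h, c) = h + (8 + h + h) = h + (8 + 2*h) = 8 + 3*h)
(-222159 + V(259, q)) + M(269, -97) = (-222159 + (8 + 3*259)) - 171 = (-222159 + (8 + 777)) - 171 = (-222159 + 785) - 171 = -221374 - 171 = -221545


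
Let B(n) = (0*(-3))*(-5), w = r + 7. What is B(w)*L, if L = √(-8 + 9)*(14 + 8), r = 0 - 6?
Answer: 0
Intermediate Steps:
r = -6
w = 1 (w = -6 + 7 = 1)
B(n) = 0 (B(n) = 0*(-5) = 0)
L = 22 (L = √1*22 = 1*22 = 22)
B(w)*L = 0*22 = 0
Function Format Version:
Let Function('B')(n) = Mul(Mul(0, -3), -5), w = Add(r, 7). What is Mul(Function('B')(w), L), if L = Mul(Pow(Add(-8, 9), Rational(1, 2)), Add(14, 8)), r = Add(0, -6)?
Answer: 0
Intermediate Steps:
r = -6
w = 1 (w = Add(-6, 7) = 1)
Function('B')(n) = 0 (Function('B')(n) = Mul(0, -5) = 0)
L = 22 (L = Mul(Pow(1, Rational(1, 2)), 22) = Mul(1, 22) = 22)
Mul(Function('B')(w), L) = Mul(0, 22) = 0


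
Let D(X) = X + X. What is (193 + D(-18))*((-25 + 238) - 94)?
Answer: 18683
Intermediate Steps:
D(X) = 2*X
(193 + D(-18))*((-25 + 238) - 94) = (193 + 2*(-18))*((-25 + 238) - 94) = (193 - 36)*(213 - 94) = 157*119 = 18683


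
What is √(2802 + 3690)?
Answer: 2*√1623 ≈ 80.573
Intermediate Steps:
√(2802 + 3690) = √6492 = 2*√1623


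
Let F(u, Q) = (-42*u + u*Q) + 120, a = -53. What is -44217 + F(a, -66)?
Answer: -38373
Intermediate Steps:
F(u, Q) = 120 - 42*u + Q*u (F(u, Q) = (-42*u + Q*u) + 120 = 120 - 42*u + Q*u)
-44217 + F(a, -66) = -44217 + (120 - 42*(-53) - 66*(-53)) = -44217 + (120 + 2226 + 3498) = -44217 + 5844 = -38373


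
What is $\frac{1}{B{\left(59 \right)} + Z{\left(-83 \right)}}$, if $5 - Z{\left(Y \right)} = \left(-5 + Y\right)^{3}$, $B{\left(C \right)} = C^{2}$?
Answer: $\frac{1}{684958} \approx 1.4599 \cdot 10^{-6}$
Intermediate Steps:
$Z{\left(Y \right)} = 5 - \left(-5 + Y\right)^{3}$
$\frac{1}{B{\left(59 \right)} + Z{\left(-83 \right)}} = \frac{1}{59^{2} - \left(-5 + \left(-5 - 83\right)^{3}\right)} = \frac{1}{3481 + \left(5 - \left(-88\right)^{3}\right)} = \frac{1}{3481 + \left(5 - -681472\right)} = \frac{1}{3481 + \left(5 + 681472\right)} = \frac{1}{3481 + 681477} = \frac{1}{684958}$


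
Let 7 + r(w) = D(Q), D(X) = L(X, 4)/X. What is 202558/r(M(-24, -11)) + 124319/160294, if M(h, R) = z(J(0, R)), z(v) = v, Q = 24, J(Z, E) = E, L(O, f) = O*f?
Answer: -32468459095/480882 ≈ -67519.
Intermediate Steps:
M(h, R) = R
D(X) = 4 (D(X) = (X*4)/X = (4*X)/X = 4)
r(w) = -3 (r(w) = -7 + 4 = -3)
202558/r(M(-24, -11)) + 124319/160294 = 202558/(-3) + 124319/160294 = 202558*(-1/3) + 124319*(1/160294) = -202558/3 + 124319/160294 = -32468459095/480882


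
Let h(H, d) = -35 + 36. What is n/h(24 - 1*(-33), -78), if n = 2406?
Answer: 2406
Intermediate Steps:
h(H, d) = 1
n/h(24 - 1*(-33), -78) = 2406/1 = 2406*1 = 2406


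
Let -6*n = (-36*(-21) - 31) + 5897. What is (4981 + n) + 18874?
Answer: 68254/3 ≈ 22751.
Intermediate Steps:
n = -3311/3 (n = -((-36*(-21) - 31) + 5897)/6 = -((756 - 31) + 5897)/6 = -(725 + 5897)/6 = -1/6*6622 = -3311/3 ≈ -1103.7)
(4981 + n) + 18874 = (4981 - 3311/3) + 18874 = 11632/3 + 18874 = 68254/3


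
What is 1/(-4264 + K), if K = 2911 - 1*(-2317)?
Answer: 1/964 ≈ 0.0010373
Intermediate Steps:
K = 5228 (K = 2911 + 2317 = 5228)
1/(-4264 + K) = 1/(-4264 + 5228) = 1/964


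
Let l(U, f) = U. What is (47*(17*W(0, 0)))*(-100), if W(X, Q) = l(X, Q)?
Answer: 0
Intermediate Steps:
W(X, Q) = X
(47*(17*W(0, 0)))*(-100) = (47*(17*0))*(-100) = (47*0)*(-100) = 0*(-100) = 0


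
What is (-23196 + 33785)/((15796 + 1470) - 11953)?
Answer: 10589/5313 ≈ 1.9930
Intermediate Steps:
(-23196 + 33785)/((15796 + 1470) - 11953) = 10589/(17266 - 11953) = 10589/5313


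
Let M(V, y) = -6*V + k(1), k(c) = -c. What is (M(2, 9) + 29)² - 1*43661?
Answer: -43405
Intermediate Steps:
M(V, y) = -1 - 6*V (M(V, y) = -6*V - 1*1 = -6*V - 1 = -1 - 6*V)
(M(2, 9) + 29)² - 1*43661 = ((-1 - 6*2) + 29)² - 1*43661 = ((-1 - 12) + 29)² - 43661 = (-13 + 29)² - 43661 = 16² - 43661 = 256 - 43661 = -43405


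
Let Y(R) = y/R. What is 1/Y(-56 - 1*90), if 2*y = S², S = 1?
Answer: -292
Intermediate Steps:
y = ½ (y = (½)*1² = (½)*1 = ½ ≈ 0.50000)
Y(R) = 1/(2*R)
1/Y(-56 - 1*90) = 1/(1/(2*(-56 - 1*90))) = 1/(1/(2*(-56 - 90))) = 1/((½)/(-146)) = 1/((½)*(-1/146)) = 1/(-1/292) = -292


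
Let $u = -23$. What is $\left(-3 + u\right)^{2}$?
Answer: $676$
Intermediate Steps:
$\left(-3 + u\right)^{2} = \left(-3 - 23\right)^{2} = \left(-26\right)^{2} = 676$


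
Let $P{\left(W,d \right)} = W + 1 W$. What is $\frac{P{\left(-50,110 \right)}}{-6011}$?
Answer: $\frac{100}{6011} \approx 0.016636$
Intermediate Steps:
$P{\left(W,d \right)} = 2 W$ ($P{\left(W,d \right)} = W + W = 2 W$)
$\frac{P{\left(-50,110 \right)}}{-6011} = \frac{2 \left(-50\right)}{-6011} = \left(-100\right) \left(- \frac{1}{6011}\right) = \frac{100}{6011}$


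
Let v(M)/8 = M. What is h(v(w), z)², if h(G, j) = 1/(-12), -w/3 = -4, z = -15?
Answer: 1/144 ≈ 0.0069444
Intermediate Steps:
w = 12 (w = -3*(-4) = 12)
v(M) = 8*M
h(G, j) = -1/12
h(v(w), z)² = (-1/12)² = 1/144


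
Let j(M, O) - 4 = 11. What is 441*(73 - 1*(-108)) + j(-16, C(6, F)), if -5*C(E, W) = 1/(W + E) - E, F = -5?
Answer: 79836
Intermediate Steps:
C(E, W) = -1/(5*(E + W)) + E/5 (C(E, W) = -(1/(W + E) - E)/5 = -(1/(E + W) - E)/5 = -1/(5*(E + W)) + E/5)
j(M, O) = 15 (j(M, O) = 4 + 11 = 15)
441*(73 - 1*(-108)) + j(-16, C(6, F)) = 441*(73 - 1*(-108)) + 15 = 441*(73 + 108) + 15 = 441*181 + 15 = 79821 + 15 = 79836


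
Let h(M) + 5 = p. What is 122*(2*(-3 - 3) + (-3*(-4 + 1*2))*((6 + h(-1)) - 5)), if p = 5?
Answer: -732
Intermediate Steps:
h(M) = 0 (h(M) = -5 + 5 = 0)
122*(2*(-3 - 3) + (-3*(-4 + 1*2))*((6 + h(-1)) - 5)) = 122*(2*(-3 - 3) + (-3*(-4 + 1*2))*((6 + 0) - 5)) = 122*(2*(-6) + (-3*(-4 + 2))*(6 - 5)) = 122*(-12 - 3*(-2)*1) = 122*(-12 + 6*1) = 122*(-12 + 6) = 122*(-6) = -732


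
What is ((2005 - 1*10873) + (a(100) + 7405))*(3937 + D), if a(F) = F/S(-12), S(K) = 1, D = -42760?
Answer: 52915749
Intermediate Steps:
a(F) = F (a(F) = F/1 = F*1 = F)
((2005 - 1*10873) + (a(100) + 7405))*(3937 + D) = ((2005 - 1*10873) + (100 + 7405))*(3937 - 42760) = ((2005 - 10873) + 7505)*(-38823) = (-8868 + 7505)*(-38823) = -1363*(-38823) = 52915749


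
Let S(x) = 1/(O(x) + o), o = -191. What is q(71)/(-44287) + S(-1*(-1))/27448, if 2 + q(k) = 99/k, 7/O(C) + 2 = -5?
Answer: 223466311/16570917100032 ≈ 1.3485e-5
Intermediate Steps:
O(C) = -1 (O(C) = 7/(-2 - 5) = 7/(-7) = 7*(-⅐) = -1)
S(x) = -1/192 (S(x) = 1/(-1 - 191) = 1/(-192) = -1/192)
q(k) = -2 + 99/k
q(71)/(-44287) + S(-1*(-1))/27448 = (-2 + 99/71)/(-44287) - 1/192/27448 = (-2 + 99*(1/71))*(-1/44287) - 1/192*1/27448 = (-2 + 99/71)*(-1/44287) - 1/5270016 = -43/71*(-1/44287) - 1/5270016 = 43/3144377 - 1/5270016 = 223466311/16570917100032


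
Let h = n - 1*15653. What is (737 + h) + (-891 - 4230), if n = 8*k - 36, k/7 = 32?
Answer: -18281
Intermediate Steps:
k = 224 (k = 7*32 = 224)
n = 1756 (n = 8*224 - 36 = 1792 - 36 = 1756)
h = -13897 (h = 1756 - 1*15653 = 1756 - 15653 = -13897)
(737 + h) + (-891 - 4230) = (737 - 13897) + (-891 - 4230) = -13160 - 5121 = -18281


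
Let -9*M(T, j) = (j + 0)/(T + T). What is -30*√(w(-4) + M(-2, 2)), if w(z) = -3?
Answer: -5*I*√106 ≈ -51.478*I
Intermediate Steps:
M(T, j) = -j/(18*T) (M(T, j) = -(j + 0)/(9*(T + T)) = -j/(9*(2*T)) = -j*1/(2*T)/9 = -j/(18*T))
-30*√(w(-4) + M(-2, 2)) = -30*√(-3 - 1/18*2/(-2)) = -30*√(-3 - 1/18*2*(-½)) = -30*√(-3 + 1/18) = -5*I*√106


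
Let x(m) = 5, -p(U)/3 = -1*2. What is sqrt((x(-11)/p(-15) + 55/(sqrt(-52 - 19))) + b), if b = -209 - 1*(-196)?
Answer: sqrt(-2207958 - 140580*I*sqrt(71))/426 ≈ 0.90563 - 3.6037*I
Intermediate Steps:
p(U) = 6 (p(U) = -(-3)*2 = -3*(-2) = 6)
b = -13 (b = -209 + 196 = -13)
sqrt((x(-11)/p(-15) + 55/(sqrt(-52 - 19))) + b) = sqrt((5/6 + 55/(sqrt(-52 - 19))) - 13) = sqrt((5*(1/6) + 55/(sqrt(-71))) - 13) = sqrt((5/6 + 55/((I*sqrt(71)))) - 13) = sqrt((5/6 + 55*(-I*sqrt(71)/71)) - 13) = sqrt((5/6 - 55*I*sqrt(71)/71) - 13) = sqrt(-73/6 - 55*I*sqrt(71)/71)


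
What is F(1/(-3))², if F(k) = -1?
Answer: 1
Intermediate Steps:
F(1/(-3))² = (-1)² = 1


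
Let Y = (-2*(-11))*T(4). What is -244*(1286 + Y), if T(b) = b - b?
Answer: -313784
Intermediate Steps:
T(b) = 0
Y = 0 (Y = -2*(-11)*0 = 22*0 = 0)
-244*(1286 + Y) = -244*(1286 + 0) = -244*1286 = -313784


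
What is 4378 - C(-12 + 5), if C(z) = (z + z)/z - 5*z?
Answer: 4341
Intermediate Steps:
C(z) = 2 - 5*z (C(z) = (2*z)/z - 5*z = 2 - 5*z)
4378 - C(-12 + 5) = 4378 - (2 - 5*(-12 + 5)) = 4378 - (2 - 5*(-7)) = 4378 - (2 + 35) = 4378 - 1*37 = 4378 - 37 = 4341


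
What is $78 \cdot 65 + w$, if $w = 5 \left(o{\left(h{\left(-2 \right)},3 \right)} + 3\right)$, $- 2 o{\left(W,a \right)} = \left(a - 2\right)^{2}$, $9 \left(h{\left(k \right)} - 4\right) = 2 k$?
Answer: $\frac{10165}{2} \approx 5082.5$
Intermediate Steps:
$h{\left(k \right)} = 4 + \frac{2 k}{9}$
$o{\left(W,a \right)} = - \frac{\left(-2 + a\right)^{2}}{2}$ ($o{\left(W,a \right)} = - \frac{\left(a - 2\right)^{2}}{2} = - \frac{\left(-2 + a\right)^{2}}{2}$)
$w = \frac{25}{2}$ ($w = 5 \left(- \frac{\left(-2 + 3\right)^{2}}{2} + 3\right) = 5 \left(- \frac{1^{2}}{2} + 3\right) = 5 \left(\left(- \frac{1}{2}\right) 1 + 3\right) = 5 \left(- \frac{1}{2} + 3\right) = 5 \cdot \frac{5}{2} = \frac{25}{2} \approx 12.5$)
$78 \cdot 65 + w = 78 \cdot 65 + \frac{25}{2} = 5070 + \frac{25}{2} = \frac{10165}{2}$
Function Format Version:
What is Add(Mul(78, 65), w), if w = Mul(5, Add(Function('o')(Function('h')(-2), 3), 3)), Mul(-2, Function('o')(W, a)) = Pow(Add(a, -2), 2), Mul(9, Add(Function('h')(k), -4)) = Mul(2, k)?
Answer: Rational(10165, 2) ≈ 5082.5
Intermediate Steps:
Function('h')(k) = Add(4, Mul(Rational(2, 9), k)) (Function('h')(k) = Add(4, Mul(Rational(1, 9), Mul(2, k))) = Add(4, Mul(Rational(2, 9), k)))
Function('o')(W, a) = Mul(Rational(-1, 2), Pow(Add(-2, a), 2)) (Function('o')(W, a) = Mul(Rational(-1, 2), Pow(Add(a, -2), 2)) = Mul(Rational(-1, 2), Pow(Add(-2, a), 2)))
w = Rational(25, 2) (w = Mul(5, Add(Mul(Rational(-1, 2), Pow(Add(-2, 3), 2)), 3)) = Mul(5, Add(Mul(Rational(-1, 2), Pow(1, 2)), 3)) = Mul(5, Add(Mul(Rational(-1, 2), 1), 3)) = Mul(5, Add(Rational(-1, 2), 3)) = Mul(5, Rational(5, 2)) = Rational(25, 2) ≈ 12.500)
Add(Mul(78, 65), w) = Add(Mul(78, 65), Rational(25, 2)) = Add(5070, Rational(25, 2)) = Rational(10165, 2)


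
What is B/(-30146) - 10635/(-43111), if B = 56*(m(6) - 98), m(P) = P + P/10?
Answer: 1353155131/3249060515 ≈ 0.41648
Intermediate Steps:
m(P) = 11*P/10 (m(P) = P + P*(1/10) = P + P/10 = 11*P/10)
B = -25592/5 (B = 56*((11/10)*6 - 98) = 56*(33/5 - 98) = 56*(-457/5) = -25592/5 ≈ -5118.4)
B/(-30146) - 10635/(-43111) = -25592/5/(-30146) - 10635/(-43111) = -25592/5*(-1/30146) - 10635*(-1/43111) = 12796/75365 + 10635/43111 = 1353155131/3249060515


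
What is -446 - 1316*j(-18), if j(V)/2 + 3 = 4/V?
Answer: 72314/9 ≈ 8034.9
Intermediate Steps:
j(V) = -6 + 8/V (j(V) = -6 + 2*(4/V) = -6 + 8/V)
-446 - 1316*j(-18) = -446 - 1316*(-6 + 8/(-18)) = -446 - 1316*(-6 + 8*(-1/18)) = -446 - 1316*(-6 - 4/9) = -446 - 1316*(-58/9) = -446 + 76328/9 = 72314/9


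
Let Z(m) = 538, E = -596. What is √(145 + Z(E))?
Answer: √683 ≈ 26.134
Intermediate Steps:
√(145 + Z(E)) = √(145 + 538) = √683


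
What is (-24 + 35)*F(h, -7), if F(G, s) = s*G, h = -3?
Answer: 231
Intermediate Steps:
F(G, s) = G*s
(-24 + 35)*F(h, -7) = (-24 + 35)*(-3*(-7)) = 11*21 = 231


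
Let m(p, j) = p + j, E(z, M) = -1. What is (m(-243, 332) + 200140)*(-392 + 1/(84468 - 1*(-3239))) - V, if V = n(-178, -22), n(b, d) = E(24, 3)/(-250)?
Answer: -1721025470524457/21926750 ≈ -7.8490e+7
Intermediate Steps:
n(b, d) = 1/250 (n(b, d) = -1/(-250) = -1*(-1/250) = 1/250)
m(p, j) = j + p
V = 1/250 ≈ 0.0040000
(m(-243, 332) + 200140)*(-392 + 1/(84468 - 1*(-3239))) - V = ((332 - 243) + 200140)*(-392 + 1/(84468 - 1*(-3239))) - 1*1/250 = (89 + 200140)*(-392 + 1/(84468 + 3239)) - 1/250 = 200229*(-392 + 1/87707) - 1/250 = 200229*(-34381143/87707) - 1/250 = -6884101881747/87707 - 1/250 = -1721025470524457/21926750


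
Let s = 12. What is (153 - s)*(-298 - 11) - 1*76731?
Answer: -120300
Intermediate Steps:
(153 - s)*(-298 - 11) - 1*76731 = (153 - 1*12)*(-298 - 11) - 1*76731 = (153 - 12)*(-309) - 76731 = 141*(-309) - 76731 = -43569 - 76731 = -120300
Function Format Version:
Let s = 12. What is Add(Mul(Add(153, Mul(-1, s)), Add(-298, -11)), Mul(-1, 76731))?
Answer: -120300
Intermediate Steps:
Add(Mul(Add(153, Mul(-1, s)), Add(-298, -11)), Mul(-1, 76731)) = Add(Mul(Add(153, Mul(-1, 12)), Add(-298, -11)), Mul(-1, 76731)) = Add(Mul(Add(153, -12), -309), -76731) = Add(Mul(141, -309), -76731) = Add(-43569, -76731) = -120300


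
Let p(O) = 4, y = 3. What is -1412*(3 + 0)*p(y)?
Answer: -16944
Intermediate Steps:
-1412*(3 + 0)*p(y) = -1412*(3 + 0)*4 = -4236*4 = -1412*12 = -16944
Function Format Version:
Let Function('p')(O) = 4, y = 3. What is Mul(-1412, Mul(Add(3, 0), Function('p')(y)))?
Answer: -16944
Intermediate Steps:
Mul(-1412, Mul(Add(3, 0), Function('p')(y))) = Mul(-1412, Mul(Add(3, 0), 4)) = Mul(-1412, Mul(3, 4)) = Mul(-1412, 12) = -16944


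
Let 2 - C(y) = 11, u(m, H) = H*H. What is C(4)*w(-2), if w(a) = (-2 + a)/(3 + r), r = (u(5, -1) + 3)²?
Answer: 36/19 ≈ 1.8947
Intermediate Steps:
u(m, H) = H²
C(y) = -9 (C(y) = 2 - 1*11 = 2 - 11 = -9)
r = 16 (r = ((-1)² + 3)² = (1 + 3)² = 4² = 16)
w(a) = -2/19 + a/19 (w(a) = (-2 + a)/(3 + 16) = (-2 + a)/19 = (-2 + a)*(1/19) = -2/19 + a/19)
C(4)*w(-2) = -9*(-2/19 + (1/19)*(-2)) = -9*(-2/19 - 2/19) = -9*(-4/19) = 36/19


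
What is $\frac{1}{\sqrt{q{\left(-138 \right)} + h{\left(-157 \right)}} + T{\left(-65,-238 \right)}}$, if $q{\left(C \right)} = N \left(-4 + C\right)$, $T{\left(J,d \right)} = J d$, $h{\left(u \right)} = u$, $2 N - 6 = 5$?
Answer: $\frac{1105}{17094417} - \frac{i \sqrt{938}}{239321838} \approx 6.4641 \cdot 10^{-5} - 1.2797 \cdot 10^{-7} i$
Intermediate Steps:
$N = \frac{11}{2}$ ($N = 3 + \frac{1}{2} \cdot 5 = 3 + \frac{5}{2} = \frac{11}{2} \approx 5.5$)
$q{\left(C \right)} = -22 + \frac{11 C}{2}$ ($q{\left(C \right)} = \frac{11 \left(-4 + C\right)}{2} = -22 + \frac{11 C}{2}$)
$\frac{1}{\sqrt{q{\left(-138 \right)} + h{\left(-157 \right)}} + T{\left(-65,-238 \right)}} = \frac{1}{\sqrt{\left(-22 + \frac{11}{2} \left(-138\right)\right) - 157} - -15470} = \frac{1}{\sqrt{\left(-22 - 759\right) - 157} + 15470} = \frac{1}{\sqrt{-781 - 157} + 15470} = \frac{1}{\sqrt{-938} + 15470} = \frac{1}{i \sqrt{938} + 15470} = \frac{1}{15470 + i \sqrt{938}}$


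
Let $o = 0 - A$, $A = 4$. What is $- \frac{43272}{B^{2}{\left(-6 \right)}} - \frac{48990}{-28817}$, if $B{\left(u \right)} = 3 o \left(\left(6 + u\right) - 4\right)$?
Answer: $- \frac{15751337}{922144} \approx -17.081$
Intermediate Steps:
$o = -4$ ($o = 0 - 4 = -4$)
$B{\left(u \right)} = -24 - 12 u$ ($B{\left(u \right)} = 3 \left(-4\right) \left(\left(6 + u\right) - 4\right) = - 12 \left(2 + u\right) = -24 - 12 u$)
$- \frac{43272}{B^{2}{\left(-6 \right)}} - \frac{48990}{-28817} = - \frac{43272}{\left(-24 - -72\right)^{2}} - \frac{48990}{-28817} = - \frac{43272}{\left(-24 + 72\right)^{2}} - - \frac{48990}{28817} = - \frac{43272}{48^{2}} + \frac{48990}{28817} = - \frac{43272}{2304} + \frac{48990}{28817} = \left(-43272\right) \frac{1}{2304} + \frac{48990}{28817} = - \frac{601}{32} + \frac{48990}{28817} = - \frac{15751337}{922144}$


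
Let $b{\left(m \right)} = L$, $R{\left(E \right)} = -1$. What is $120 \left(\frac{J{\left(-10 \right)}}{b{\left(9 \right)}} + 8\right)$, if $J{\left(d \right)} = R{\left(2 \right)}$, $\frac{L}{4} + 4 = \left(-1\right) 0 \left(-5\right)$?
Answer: $\frac{1935}{2} \approx 967.5$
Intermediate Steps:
$L = -16$ ($L = -16 + 4 \left(-1\right) 0 \left(-5\right) = -16 + 4 \cdot 0 \left(-5\right) = -16 + 4 \cdot 0 = -16 + 0 = -16$)
$b{\left(m \right)} = -16$
$J{\left(d \right)} = -1$
$120 \left(\frac{J{\left(-10 \right)}}{b{\left(9 \right)}} + 8\right) = 120 \left(- \frac{1}{-16} + 8\right) = 120 \left(\left(-1\right) \left(- \frac{1}{16}\right) + 8\right) = 120 \left(\frac{1}{16} + 8\right) = 120 \cdot \frac{129}{16} = \frac{1935}{2}$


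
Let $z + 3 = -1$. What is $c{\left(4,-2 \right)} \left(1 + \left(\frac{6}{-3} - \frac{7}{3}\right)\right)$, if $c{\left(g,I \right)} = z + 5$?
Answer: $- \frac{10}{3} \approx -3.3333$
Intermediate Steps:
$z = -4$ ($z = -3 - 1 = -4$)
$c{\left(g,I \right)} = 1$ ($c{\left(g,I \right)} = -4 + 5 = 1$)
$c{\left(4,-2 \right)} \left(1 + \left(\frac{6}{-3} - \frac{7}{3}\right)\right) = 1 \left(1 + \left(\frac{6}{-3} - \frac{7}{3}\right)\right) = 1 \left(1 + \left(6 \left(- \frac{1}{3}\right) - \frac{7}{3}\right)\right) = 1 \left(1 - \frac{13}{3}\right) = 1 \left(- \frac{10}{3}\right) = - \frac{10}{3}$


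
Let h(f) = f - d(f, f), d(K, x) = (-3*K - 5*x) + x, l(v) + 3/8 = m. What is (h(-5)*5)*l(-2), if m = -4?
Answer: 875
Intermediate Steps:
l(v) = -35/8 (l(v) = -3/8 - 4 = -35/8)
d(K, x) = -4*x - 3*K (d(K, x) = (-5*x - 3*K) + x = -4*x - 3*K)
h(f) = 8*f (h(f) = f - (-4*f - 3*f) = f - (-7)*f = f + 7*f = 8*f)
(h(-5)*5)*l(-2) = ((8*(-5))*5)*(-35/8) = -40*5*(-35/8) = -200*(-35/8) = 875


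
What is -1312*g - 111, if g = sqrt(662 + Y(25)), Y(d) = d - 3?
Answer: -111 - 7872*sqrt(19) ≈ -34424.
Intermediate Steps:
Y(d) = -3 + d
g = 6*sqrt(19) (g = sqrt(662 + (-3 + 25)) = sqrt(662 + 22) = sqrt(684) = 6*sqrt(19) ≈ 26.153)
-1312*g - 111 = -7872*sqrt(19) - 111 = -111 - 7872*sqrt(19)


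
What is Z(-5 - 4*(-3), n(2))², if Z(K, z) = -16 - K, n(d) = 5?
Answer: 529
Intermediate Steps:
Z(-5 - 4*(-3), n(2))² = (-16 - (-5 - 4*(-3)))² = (-16 - (-5 + 12))² = (-16 - 1*7)² = (-16 - 7)² = (-23)² = 529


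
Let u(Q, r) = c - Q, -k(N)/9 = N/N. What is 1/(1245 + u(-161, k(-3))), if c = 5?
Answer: 1/1411 ≈ 0.00070872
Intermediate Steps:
k(N) = -9 (k(N) = -9*N/N = -9*1 = -9)
u(Q, r) = 5 - Q
1/(1245 + u(-161, k(-3))) = 1/(1245 + (5 - 1*(-161))) = 1/(1245 + (5 + 161)) = 1/(1245 + 166) = 1/1411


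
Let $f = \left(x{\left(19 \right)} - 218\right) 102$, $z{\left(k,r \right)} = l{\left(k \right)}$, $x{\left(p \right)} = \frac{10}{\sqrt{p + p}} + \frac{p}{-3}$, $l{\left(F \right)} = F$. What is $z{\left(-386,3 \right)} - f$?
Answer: $22496 - \frac{510 \sqrt{38}}{19} \approx 22331.0$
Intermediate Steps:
$x{\left(p \right)} = - \frac{p}{3} + \frac{5 \sqrt{2}}{\sqrt{p}}$ ($x{\left(p \right)} = \frac{10}{\sqrt{2 p}} + p \left(- \frac{1}{3}\right) = \frac{10}{\sqrt{2} \sqrt{p}} - \frac{p}{3} = 10 \frac{\sqrt{2}}{2 \sqrt{p}} - \frac{p}{3} = \frac{5 \sqrt{2}}{\sqrt{p}} - \frac{p}{3} = - \frac{p}{3} + \frac{5 \sqrt{2}}{\sqrt{p}}$)
$z{\left(k,r \right)} = k$
$f = -22882 + \frac{510 \sqrt{38}}{19}$ ($f = \left(\left(\left(- \frac{1}{3}\right) 19 + \frac{5 \sqrt{2}}{\sqrt{19}}\right) - 218\right) 102 = \left(\left(- \frac{19}{3} + 5 \sqrt{2} \frac{\sqrt{19}}{19}\right) - 218\right) 102 = \left(\left(- \frac{19}{3} + \frac{5 \sqrt{38}}{19}\right) - 218\right) 102 = \left(- \frac{673}{3} + \frac{5 \sqrt{38}}{19}\right) 102 = -22882 + \frac{510 \sqrt{38}}{19} \approx -22717.0$)
$z{\left(-386,3 \right)} - f = -386 - \left(-22882 + \frac{510 \sqrt{38}}{19}\right) = -386 + \left(22882 - \frac{510 \sqrt{38}}{19}\right) = 22496 - \frac{510 \sqrt{38}}{19}$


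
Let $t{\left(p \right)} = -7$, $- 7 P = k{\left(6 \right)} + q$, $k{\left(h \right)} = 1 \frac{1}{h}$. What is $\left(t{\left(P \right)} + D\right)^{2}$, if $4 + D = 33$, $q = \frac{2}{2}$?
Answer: $484$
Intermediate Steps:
$q = 1$ ($q = 2 \cdot \frac{1}{2} = 1$)
$k{\left(h \right)} = \frac{1}{h}$
$P = - \frac{1}{6}$ ($P = - \frac{\frac{1}{6} + 1}{7} = \left(- \frac{1}{7}\right) \frac{7}{6} = - \frac{1}{6} \approx -0.16667$)
$D = 29$ ($D = -4 + 33 = 29$)
$\left(t{\left(P \right)} + D\right)^{2} = \left(-7 + 29\right)^{2} = 22^{2} = 484$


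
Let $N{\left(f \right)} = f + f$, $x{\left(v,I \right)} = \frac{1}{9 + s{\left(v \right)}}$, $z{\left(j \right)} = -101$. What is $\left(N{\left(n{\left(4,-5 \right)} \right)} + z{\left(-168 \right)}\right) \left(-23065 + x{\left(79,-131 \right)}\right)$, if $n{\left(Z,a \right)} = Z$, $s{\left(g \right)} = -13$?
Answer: $\frac{8580273}{4} \approx 2.1451 \cdot 10^{6}$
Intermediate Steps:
$x{\left(v,I \right)} = - \frac{1}{4}$ ($x{\left(v,I \right)} = \frac{1}{9 - 13} = \frac{1}{-4} = - \frac{1}{4}$)
$N{\left(f \right)} = 2 f$
$\left(N{\left(n{\left(4,-5 \right)} \right)} + z{\left(-168 \right)}\right) \left(-23065 + x{\left(79,-131 \right)}\right) = \left(2 \cdot 4 - 101\right) \left(-23065 - \frac{1}{4}\right) = \left(8 - 101\right) \left(- \frac{92261}{4}\right) = \left(-93\right) \left(- \frac{92261}{4}\right) = \frac{8580273}{4}$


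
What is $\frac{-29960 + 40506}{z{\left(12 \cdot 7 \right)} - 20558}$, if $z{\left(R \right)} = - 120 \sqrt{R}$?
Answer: $- \frac{54201167}{105355441} + \frac{632760 \sqrt{21}}{105355441} \approx -0.48694$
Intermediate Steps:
$\frac{-29960 + 40506}{z{\left(12 \cdot 7 \right)} - 20558} = \frac{-29960 + 40506}{- 120 \sqrt{12 \cdot 7} - 20558} = \frac{10546}{- 120 \sqrt{84} - 20558} = \frac{10546}{- 120 \cdot 2 \sqrt{21} - 20558} = \frac{10546}{- 240 \sqrt{21} - 20558} = \frac{10546}{-20558 - 240 \sqrt{21}}$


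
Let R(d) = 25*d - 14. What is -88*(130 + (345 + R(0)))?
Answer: -40568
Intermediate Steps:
R(d) = -14 + 25*d
-88*(130 + (345 + R(0))) = -88*(130 + (345 + (-14 + 25*0))) = -88*(130 + (345 + (-14 + 0))) = -88*(130 + (345 - 14)) = -88*(130 + 331) = -88*461 = -40568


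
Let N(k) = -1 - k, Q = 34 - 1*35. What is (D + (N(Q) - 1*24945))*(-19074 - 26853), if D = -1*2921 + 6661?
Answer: 973882035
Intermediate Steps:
Q = -1 (Q = 34 - 35 = -1)
D = 3740 (D = -2921 + 6661 = 3740)
(D + (N(Q) - 1*24945))*(-19074 - 26853) = (3740 + ((-1 - 1*(-1)) - 1*24945))*(-19074 - 26853) = (3740 + ((-1 + 1) - 24945))*(-45927) = (3740 + (0 - 24945))*(-45927) = (3740 - 24945)*(-45927) = -21205*(-45927) = 973882035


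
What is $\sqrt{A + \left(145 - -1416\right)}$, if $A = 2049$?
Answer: $19 \sqrt{10} \approx 60.083$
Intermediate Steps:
$\sqrt{A + \left(145 - -1416\right)} = \sqrt{2049 + \left(145 - -1416\right)} = \sqrt{2049 + \left(145 + 1416\right)} = \sqrt{2049 + 1561} = \sqrt{3610} = 19 \sqrt{10}$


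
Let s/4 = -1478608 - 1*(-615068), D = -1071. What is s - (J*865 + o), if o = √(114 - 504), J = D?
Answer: -2527745 - I*√390 ≈ -2.5277e+6 - 19.748*I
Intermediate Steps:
J = -1071
s = -3454160 (s = 4*(-1478608 - 1*(-615068)) = 4*(-1478608 + 615068) = 4*(-863540) = -3454160)
o = I*√390 (o = √(-390) = I*√390 ≈ 19.748*I)
s - (J*865 + o) = -3454160 - (-1071*865 + I*√390) = -3454160 - (-926415 + I*√390) = -3454160 + (926415 - I*√390) = -2527745 - I*√390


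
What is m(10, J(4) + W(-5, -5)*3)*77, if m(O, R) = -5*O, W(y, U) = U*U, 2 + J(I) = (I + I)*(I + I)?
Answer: -3850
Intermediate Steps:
J(I) = -2 + 4*I² (J(I) = -2 + (I + I)*(I + I) = -2 + (2*I)*(2*I) = -2 + 4*I²)
W(y, U) = U²
m(10, J(4) + W(-5, -5)*3)*77 = -5*10*77 = -50*77 = -3850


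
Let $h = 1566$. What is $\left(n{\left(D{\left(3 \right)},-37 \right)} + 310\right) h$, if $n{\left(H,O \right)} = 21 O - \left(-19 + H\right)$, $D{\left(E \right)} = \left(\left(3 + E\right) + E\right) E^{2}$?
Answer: $-828414$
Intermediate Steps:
$D{\left(E \right)} = E^{2} \left(3 + 2 E\right)$ ($D{\left(E \right)} = \left(3 + 2 E\right) E^{2} = E^{2} \left(3 + 2 E\right)$)
$n{\left(H,O \right)} = 19 - H + 21 O$
$\left(n{\left(D{\left(3 \right)},-37 \right)} + 310\right) h = \left(\left(19 - 3^{2} \left(3 + 2 \cdot 3\right) + 21 \left(-37\right)\right) + 310\right) 1566 = \left(\left(19 - 9 \left(3 + 6\right) - 777\right) + 310\right) 1566 = \left(\left(19 - 9 \cdot 9 - 777\right) + 310\right) 1566 = \left(\left(19 - 81 - 777\right) + 310\right) 1566 = \left(-839 + 310\right) 1566 = \left(-529\right) 1566 = -828414$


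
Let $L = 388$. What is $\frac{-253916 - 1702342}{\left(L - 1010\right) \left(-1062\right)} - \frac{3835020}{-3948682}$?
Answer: $- \frac{144204572241}{72454366018} \approx -1.9903$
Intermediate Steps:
$\frac{-253916 - 1702342}{\left(L - 1010\right) \left(-1062\right)} - \frac{3835020}{-3948682} = \frac{-253916 - 1702342}{\left(388 - 1010\right) \left(-1062\right)} - \frac{3835020}{-3948682} = - \frac{1956258}{\left(-622\right) \left(-1062\right)} - - \frac{1917510}{1974341} = - \frac{1956258}{660564} + \frac{1917510}{1974341} = \left(-1956258\right) \frac{1}{660564} + \frac{1917510}{1974341} = - \frac{108681}{36698} + \frac{1917510}{1974341} = - \frac{144204572241}{72454366018}$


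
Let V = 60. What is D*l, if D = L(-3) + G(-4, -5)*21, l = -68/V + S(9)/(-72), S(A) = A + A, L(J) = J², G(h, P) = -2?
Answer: 913/20 ≈ 45.650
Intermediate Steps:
S(A) = 2*A
l = -83/60 (l = -68/60 + (2*9)/(-72) = -68*1/60 + 18*(-1/72) = -17/15 - ¼ = -83/60 ≈ -1.3833)
D = -33 (D = (-3)² - 2*21 = 9 - 42 = -33)
D*l = -33*(-83/60) = 913/20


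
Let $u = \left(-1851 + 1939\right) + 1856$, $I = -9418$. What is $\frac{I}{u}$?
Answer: $- \frac{4709}{972} \approx -4.8447$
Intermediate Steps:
$u = 1944$ ($u = 88 + 1856 = 1944$)
$\frac{I}{u} = - \frac{9418}{1944} = \left(-9418\right) \frac{1}{1944} = - \frac{4709}{972}$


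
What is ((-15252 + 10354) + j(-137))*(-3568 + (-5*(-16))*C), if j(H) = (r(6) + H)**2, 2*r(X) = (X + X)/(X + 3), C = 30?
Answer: -143896432/9 ≈ -1.5988e+7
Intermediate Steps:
r(X) = X/(3 + X) (r(X) = ((X + X)/(X + 3))/2 = ((2*X)/(3 + X))/2 = (2*X/(3 + X))/2 = X/(3 + X))
j(H) = (2/3 + H)**2 (j(H) = (6/(3 + 6) + H)**2 = (6/9 + H)**2 = (6*(1/9) + H)**2 = (2/3 + H)**2)
((-15252 + 10354) + j(-137))*(-3568 + (-5*(-16))*C) = ((-15252 + 10354) + (2 + 3*(-137))**2/9)*(-3568 - 5*(-16)*30) = (-4898 + (2 - 411)**2/9)*(-3568 + 80*30) = (-4898 + (1/9)*(-409)**2)*(-3568 + 2400) = (-4898 + (1/9)*167281)*(-1168) = (-4898 + 167281/9)*(-1168) = (123199/9)*(-1168) = -143896432/9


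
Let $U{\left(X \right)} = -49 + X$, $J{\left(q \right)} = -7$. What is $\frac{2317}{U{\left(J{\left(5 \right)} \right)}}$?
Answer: $- \frac{331}{8} \approx -41.375$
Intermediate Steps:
$\frac{2317}{U{\left(J{\left(5 \right)} \right)}} = \frac{2317}{-49 - 7} = \frac{2317}{-56} = 2317 \left(- \frac{1}{56}\right) = - \frac{331}{8}$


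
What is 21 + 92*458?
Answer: 42157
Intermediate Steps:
21 + 92*458 = 21 + 42136 = 42157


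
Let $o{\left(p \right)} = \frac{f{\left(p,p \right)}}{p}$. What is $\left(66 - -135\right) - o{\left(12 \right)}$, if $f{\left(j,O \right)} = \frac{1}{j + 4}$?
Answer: $\frac{38591}{192} \approx 200.99$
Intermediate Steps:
$f{\left(j,O \right)} = \frac{1}{4 + j}$
$o{\left(p \right)} = \frac{1}{p \left(4 + p\right)}$ ($o{\left(p \right)} = \frac{1}{\left(4 + p\right) p} = \frac{1}{p \left(4 + p\right)}$)
$\left(66 - -135\right) - o{\left(12 \right)} = \left(66 - -135\right) - \frac{1}{12 \left(4 + 12\right)} = \left(66 + 135\right) - \frac{1}{12 \cdot 16} = 201 - \frac{1}{12} \cdot \frac{1}{16} = 201 - \frac{1}{192} = \frac{38591}{192}$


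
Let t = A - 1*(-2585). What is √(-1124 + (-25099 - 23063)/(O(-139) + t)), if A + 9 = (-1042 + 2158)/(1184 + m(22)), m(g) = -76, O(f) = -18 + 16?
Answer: I*√64596284786166/237759 ≈ 33.804*I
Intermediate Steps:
O(f) = -2
A = -2214/277 (A = -9 + (-1042 + 2158)/(1184 - 76) = -9 + 1116/1108 = -9 + 1116*(1/1108) = -9 + 279/277 = -2214/277 ≈ -7.9928)
t = 713831/277 (t = -2214/277 - 1*(-2585) = -2214/277 + 2585 = 713831/277 ≈ 2577.0)
√(-1124 + (-25099 - 23063)/(O(-139) + t)) = √(-1124 + (-25099 - 23063)/(-2 + 713831/277)) = √(-1124 - 48162/713277/277) = √(-1124 - 48162*277/713277) = √(-1124 - 4446958/237759) = √(-271688074/237759) = I*√64596284786166/237759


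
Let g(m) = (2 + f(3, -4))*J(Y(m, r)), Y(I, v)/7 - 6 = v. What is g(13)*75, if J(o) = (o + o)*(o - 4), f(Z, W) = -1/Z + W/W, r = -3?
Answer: 142800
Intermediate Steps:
Y(I, v) = 42 + 7*v
f(Z, W) = 1 - 1/Z (f(Z, W) = -1/Z + 1 = 1 - 1/Z)
J(o) = 2*o*(-4 + o) (J(o) = (2*o)*(-4 + o) = 2*o*(-4 + o))
g(m) = 1904 (g(m) = (2 + (-1 + 3)/3)*(2*(42 + 7*(-3))*(-4 + (42 + 7*(-3)))) = (2 + (1/3)*2)*(2*(42 - 21)*(-4 + (42 - 21))) = (2 + 2/3)*(2*21*(-4 + 21)) = 8*(2*21*17)/3 = (8/3)*714 = 1904)
g(13)*75 = 1904*75 = 142800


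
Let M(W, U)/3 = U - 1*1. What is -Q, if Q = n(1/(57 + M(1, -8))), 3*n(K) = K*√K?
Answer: -√30/2700 ≈ -0.0020286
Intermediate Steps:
M(W, U) = -3 + 3*U (M(W, U) = 3*(U - 1*1) = 3*(U - 1) = 3*(-1 + U) = -3 + 3*U)
n(K) = K^(3/2)/3 (n(K) = (K*√K)/3 = K^(3/2)/3)
Q = √30/2700 (Q = (1/(57 + (-3 + 3*(-8))))^(3/2)/3 = (1/(57 + (-3 - 24)))^(3/2)/3 = (1/(57 - 27))^(3/2)/3 = (1/30)^(3/2)/3 = (√30/900)/3 = √30/2700 ≈ 0.0020286)
-Q = -√30/2700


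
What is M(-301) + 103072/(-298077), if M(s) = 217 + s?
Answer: -25141540/298077 ≈ -84.346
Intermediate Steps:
M(-301) + 103072/(-298077) = (217 - 301) + 103072/(-298077) = -84 + 103072*(-1/298077) = -84 - 103072/298077 = -25141540/298077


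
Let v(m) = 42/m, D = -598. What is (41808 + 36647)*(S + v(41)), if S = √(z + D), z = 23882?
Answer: 3295110/41 + 156910*√5821 ≈ 1.2052e+7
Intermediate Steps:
S = 2*√5821 (S = √(23882 - 598) = √23284 = 2*√5821 ≈ 152.59)
(41808 + 36647)*(S + v(41)) = (41808 + 36647)*(2*√5821 + 42/41) = 78455*(2*√5821 + 42*(1/41)) = 78455*(2*√5821 + 42/41) = 78455*(42/41 + 2*√5821) = 3295110/41 + 156910*√5821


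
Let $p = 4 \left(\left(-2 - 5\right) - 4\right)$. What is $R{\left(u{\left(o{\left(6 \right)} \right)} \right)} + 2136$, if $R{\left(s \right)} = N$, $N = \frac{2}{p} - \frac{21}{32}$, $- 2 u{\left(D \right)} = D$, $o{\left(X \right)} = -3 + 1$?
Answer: $\frac{751625}{352} \approx 2135.3$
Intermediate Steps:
$o{\left(X \right)} = -2$
$p = -44$ ($p = 4 \left(\left(-2 - 5\right) - 4\right) = 4 \left(-7 - 4\right) = 4 \left(-11\right) = -44$)
$u{\left(D \right)} = - \frac{D}{2}$
$N = - \frac{247}{352}$ ($N = \frac{2}{-44} - \frac{21}{32} = 2 \left(- \frac{1}{44}\right) - \frac{21}{32} = - \frac{1}{22} - \frac{21}{32} = - \frac{247}{352} \approx -0.7017$)
$R{\left(s \right)} = - \frac{247}{352}$
$R{\left(u{\left(o{\left(6 \right)} \right)} \right)} + 2136 = - \frac{247}{352} + 2136 = \frac{751625}{352}$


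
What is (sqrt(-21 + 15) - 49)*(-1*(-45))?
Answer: -2205 + 45*I*sqrt(6) ≈ -2205.0 + 110.23*I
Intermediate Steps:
(sqrt(-21 + 15) - 49)*(-1*(-45)) = (sqrt(-6) - 49)*45 = (I*sqrt(6) - 49)*45 = (-49 + I*sqrt(6))*45 = -2205 + 45*I*sqrt(6)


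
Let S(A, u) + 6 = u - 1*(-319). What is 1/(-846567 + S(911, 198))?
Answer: -1/846056 ≈ -1.1820e-6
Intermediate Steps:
S(A, u) = 313 + u (S(A, u) = -6 + (u - 1*(-319)) = -6 + (u + 319) = -6 + (319 + u) = 313 + u)
1/(-846567 + S(911, 198)) = 1/(-846567 + (313 + 198)) = 1/(-846567 + 511) = 1/(-846056) = -1/846056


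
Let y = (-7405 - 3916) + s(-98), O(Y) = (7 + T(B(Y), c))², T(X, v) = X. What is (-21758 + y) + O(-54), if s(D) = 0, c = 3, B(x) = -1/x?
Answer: -96314723/2916 ≈ -33030.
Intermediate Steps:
O(Y) = (7 - 1/Y)²
y = -11321 (y = (-7405 - 3916) + 0 = -11321 + 0 = -11321)
(-21758 + y) + O(-54) = (-21758 - 11321) + (-1 + 7*(-54))²/(-54)² = -33079 + (-1 - 378)²/2916 = -33079 + (1/2916)*(-379)² = -33079 + (1/2916)*143641 = -33079 + 143641/2916 = -96314723/2916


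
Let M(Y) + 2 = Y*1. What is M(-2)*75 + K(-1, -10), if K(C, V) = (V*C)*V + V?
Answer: -410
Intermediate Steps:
M(Y) = -2 + Y (M(Y) = -2 + Y*1 = -2 + Y)
K(C, V) = V + C*V² (K(C, V) = (C*V)*V + V = C*V² + V = V + C*V²)
M(-2)*75 + K(-1, -10) = (-2 - 2)*75 - 10*(1 - 1*(-10)) = -4*75 - 10*(1 + 10) = -300 - 10*11 = -300 - 110 = -410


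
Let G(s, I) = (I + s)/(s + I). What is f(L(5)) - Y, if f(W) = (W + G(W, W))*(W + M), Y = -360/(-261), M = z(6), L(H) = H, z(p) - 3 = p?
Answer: 2396/29 ≈ 82.621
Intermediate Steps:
z(p) = 3 + p
M = 9 (M = 3 + 6 = 9)
Y = 40/29 (Y = -360*(-1/261) = 40/29 ≈ 1.3793)
G(s, I) = 1 (G(s, I) = (I + s)/(I + s) = 1)
f(W) = (1 + W)*(9 + W) (f(W) = (W + 1)*(W + 9) = (1 + W)*(9 + W))
f(L(5)) - Y = (9 + 5² + 10*5) - 1*40/29 = (9 + 25 + 50) - 40/29 = 84 - 40/29 = 2396/29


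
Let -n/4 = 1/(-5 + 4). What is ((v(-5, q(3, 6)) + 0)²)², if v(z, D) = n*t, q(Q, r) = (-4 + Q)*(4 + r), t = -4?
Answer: 65536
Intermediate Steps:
n = 4 (n = -4/(-5 + 4) = -4/(-1) = -4*(-1) = 4)
v(z, D) = -16 (v(z, D) = 4*(-4) = -16)
((v(-5, q(3, 6)) + 0)²)² = ((-16 + 0)²)² = ((-16)²)² = 256² = 65536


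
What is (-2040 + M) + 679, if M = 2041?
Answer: 680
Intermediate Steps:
(-2040 + M) + 679 = (-2040 + 2041) + 679 = 1 + 679 = 680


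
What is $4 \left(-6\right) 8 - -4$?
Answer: $-188$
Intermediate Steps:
$4 \left(-6\right) 8 - -4 = \left(-24\right) 8 + 4 = -192 + 4 = -188$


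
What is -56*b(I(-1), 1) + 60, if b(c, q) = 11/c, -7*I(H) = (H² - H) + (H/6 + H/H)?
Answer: 26892/17 ≈ 1581.9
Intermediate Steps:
I(H) = -⅐ - H²/7 + 5*H/42 (I(H) = -((H² - H) + (H/6 + H/H))/7 = -((H² - H) + (H*(⅙) + 1))/7 = -((H² - H) + (H/6 + 1))/7 = -((H² - H) + (1 + H/6))/7 = -(1 + H² - 5*H/6)/7 = -⅐ - H²/7 + 5*H/42)
-56*b(I(-1), 1) + 60 = -616/(-⅐ - ⅐*(-1)² + (5/42)*(-1)) + 60 = -616/(-⅐ - ⅐*1 - 5/42) + 60 = -616/(-⅐ - ⅐ - 5/42) + 60 = -616/(-17/42) + 60 = -616*(-42)/17 + 60 = -56*(-462/17) + 60 = 25872/17 + 60 = 26892/17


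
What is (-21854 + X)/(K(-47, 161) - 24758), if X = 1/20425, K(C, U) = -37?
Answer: 446367949/506437875 ≈ 0.88139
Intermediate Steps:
X = 1/20425 ≈ 4.8960e-5
(-21854 + X)/(K(-47, 161) - 24758) = (-21854 + 1/20425)/(-37 - 24758) = -446367949/20425/(-24795) = -446367949/20425*(-1/24795) = 446367949/506437875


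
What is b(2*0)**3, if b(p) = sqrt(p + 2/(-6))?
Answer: -I*sqrt(3)/9 ≈ -0.19245*I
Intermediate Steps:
b(p) = sqrt(-1/3 + p) (b(p) = sqrt(p + 2*(-1/6)) = sqrt(p - 1/3) = sqrt(-1/3 + p))
b(2*0)**3 = (sqrt(-3 + 9*(2*0))/3)**3 = (sqrt(-3 + 9*0)/3)**3 = (sqrt(-3 + 0)/3)**3 = (sqrt(-3)/3)**3 = ((I*sqrt(3))/3)**3 = (I*sqrt(3)/3)**3 = -I*sqrt(3)/9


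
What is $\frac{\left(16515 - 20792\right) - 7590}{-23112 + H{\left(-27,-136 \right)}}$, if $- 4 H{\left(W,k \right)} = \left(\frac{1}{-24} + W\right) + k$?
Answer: $\frac{1139232}{2214839} \approx 0.51436$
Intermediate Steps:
$H{\left(W,k \right)} = \frac{1}{96} - \frac{W}{4} - \frac{k}{4}$ ($H{\left(W,k \right)} = - \frac{\left(\frac{1}{-24} + W\right) + k}{4} = - \frac{\left(- \frac{1}{24} + W\right) + k}{4} = - \frac{- \frac{1}{24} + W + k}{4} = \frac{1}{96} - \frac{W}{4} - \frac{k}{4}$)
$\frac{\left(16515 - 20792\right) - 7590}{-23112 + H{\left(-27,-136 \right)}} = \frac{\left(16515 - 20792\right) - 7590}{-23112 - - \frac{3913}{96}} = \frac{-4277 - 7590}{-23112 + \left(\frac{1}{96} + \frac{27}{4} + 34\right)} = - \frac{11867}{-23112 + \frac{3913}{96}} = - \frac{11867}{- \frac{2214839}{96}} = \left(-11867\right) \left(- \frac{96}{2214839}\right) = \frac{1139232}{2214839}$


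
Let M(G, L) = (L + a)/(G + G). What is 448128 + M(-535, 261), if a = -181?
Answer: 47949688/107 ≈ 4.4813e+5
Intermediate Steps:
M(G, L) = (-181 + L)/(2*G) (M(G, L) = (L - 181)/(G + G) = (-181 + L)/((2*G)) = (-181 + L)*(1/(2*G)) = (-181 + L)/(2*G))
448128 + M(-535, 261) = 448128 + (1/2)*(-181 + 261)/(-535) = 448128 + (1/2)*(-1/535)*80 = 448128 - 8/107 = 47949688/107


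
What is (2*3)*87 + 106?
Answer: 628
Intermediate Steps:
(2*3)*87 + 106 = 6*87 + 106 = 522 + 106 = 628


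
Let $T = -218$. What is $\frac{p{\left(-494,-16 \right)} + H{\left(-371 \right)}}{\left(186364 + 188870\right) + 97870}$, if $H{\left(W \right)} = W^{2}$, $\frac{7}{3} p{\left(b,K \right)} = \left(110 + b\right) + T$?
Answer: $\frac{137383}{473104} \approx 0.29039$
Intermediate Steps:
$p{\left(b,K \right)} = - \frac{324}{7} + \frac{3 b}{7}$ ($p{\left(b,K \right)} = \frac{3 \left(\left(110 + b\right) - 218\right)}{7} = \frac{3 \left(-108 + b\right)}{7} = - \frac{324}{7} + \frac{3 b}{7}$)
$\frac{p{\left(-494,-16 \right)} + H{\left(-371 \right)}}{\left(186364 + 188870\right) + 97870} = \frac{\left(- \frac{324}{7} + \frac{3}{7} \left(-494\right)\right) + \left(-371\right)^{2}}{\left(186364 + 188870\right) + 97870} = \frac{\left(- \frac{324}{7} - \frac{1482}{7}\right) + 137641}{375234 + 97870} = \frac{-258 + 137641}{473104} = 137383 \cdot \frac{1}{473104} = \frac{137383}{473104}$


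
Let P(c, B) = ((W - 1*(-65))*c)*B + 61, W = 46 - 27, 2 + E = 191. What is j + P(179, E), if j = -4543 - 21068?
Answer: 2816254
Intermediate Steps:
E = 189 (E = -2 + 191 = 189)
W = 19
j = -25611
P(c, B) = 61 + 84*B*c (P(c, B) = ((19 - 1*(-65))*c)*B + 61 = ((19 + 65)*c)*B + 61 = (84*c)*B + 61 = 84*B*c + 61 = 61 + 84*B*c)
j + P(179, E) = -25611 + (61 + 84*189*179) = -25611 + (61 + 2841804) = -25611 + 2841865 = 2816254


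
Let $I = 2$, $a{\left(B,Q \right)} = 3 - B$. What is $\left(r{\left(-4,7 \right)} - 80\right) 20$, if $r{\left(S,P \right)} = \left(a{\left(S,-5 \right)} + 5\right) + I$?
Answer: $-1320$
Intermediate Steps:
$r{\left(S,P \right)} = 10 - S$ ($r{\left(S,P \right)} = \left(\left(3 - S\right) + 5\right) + 2 = \left(8 - S\right) + 2 = 10 - S$)
$\left(r{\left(-4,7 \right)} - 80\right) 20 = \left(\left(10 - -4\right) - 80\right) 20 = \left(\left(10 + 4\right) - 80\right) 20 = \left(14 - 80\right) 20 = \left(-66\right) 20 = -1320$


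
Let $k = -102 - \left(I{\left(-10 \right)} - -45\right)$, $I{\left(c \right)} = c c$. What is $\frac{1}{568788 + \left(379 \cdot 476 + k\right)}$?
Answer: $\frac{1}{748945} \approx 1.3352 \cdot 10^{-6}$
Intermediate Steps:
$I{\left(c \right)} = c^{2}$
$k = -247$ ($k = -102 - \left(\left(-10\right)^{2} - -45\right) = -102 - \left(100 + 45\right) = -102 - 145 = -247$)
$\frac{1}{568788 + \left(379 \cdot 476 + k\right)} = \frac{1}{568788 + \left(379 \cdot 476 - 247\right)} = \frac{1}{568788 + \left(180404 - 247\right)} = \frac{1}{568788 + 180157} = \frac{1}{748945}$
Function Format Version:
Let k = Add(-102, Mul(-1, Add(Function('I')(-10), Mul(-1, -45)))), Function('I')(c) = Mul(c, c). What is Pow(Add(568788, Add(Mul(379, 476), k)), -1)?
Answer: Rational(1, 748945) ≈ 1.3352e-6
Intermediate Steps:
Function('I')(c) = Pow(c, 2)
k = -247 (k = Add(-102, Mul(-1, Add(Pow(-10, 2), Mul(-1, -45)))) = Add(-102, Mul(-1, Add(100, 45))) = Add(-102, Mul(-1, 145)) = Add(-102, -145) = -247)
Pow(Add(568788, Add(Mul(379, 476), k)), -1) = Pow(Add(568788, Add(Mul(379, 476), -247)), -1) = Pow(Add(568788, Add(180404, -247)), -1) = Pow(Add(568788, 180157), -1) = Pow(748945, -1) = Rational(1, 748945)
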